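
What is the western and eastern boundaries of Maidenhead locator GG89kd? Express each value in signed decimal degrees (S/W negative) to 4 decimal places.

Field G=6, G=6: +6·20° lon, +6·10° lat → SW at lon -60°, lat -30°.
Square 8, 9: +8·2° lon, +9·1° lat → SW at lon -44°, lat -21°.
Subsquare k=10, d=3: +10·0.0833333° lon, +3·0.0416667° lat → SW at lon -43.1667°, lat -20.875°.
Cell spans 0.0833333° lon × 0.0416667° lat.
west -43.1667, east -43.0833.

-43.1667, -43.0833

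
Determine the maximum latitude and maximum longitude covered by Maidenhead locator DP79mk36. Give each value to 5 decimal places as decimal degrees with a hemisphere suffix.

69.44583° N, 104.96667° W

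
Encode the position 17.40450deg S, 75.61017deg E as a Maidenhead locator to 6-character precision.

MH72to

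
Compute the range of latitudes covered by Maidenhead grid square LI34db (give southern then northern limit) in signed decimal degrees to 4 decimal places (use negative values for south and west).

Field L=11, I=8: +11·20° lon, +8·10° lat → SW at lon 40°, lat -10°.
Square 3, 4: +3·2° lon, +4·1° lat → SW at lon 46°, lat -6°.
Subsquare d=3, b=1: +3·0.0833333° lon, +1·0.0416667° lat → SW at lon 46.25°, lat -5.95833°.
Cell spans 0.0833333° lon × 0.0416667° lat.
south -5.9583, north -5.9167.

-5.9583, -5.9167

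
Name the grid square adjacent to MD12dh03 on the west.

MD12ch93

Longitude extended square 0; −1 → -1, wraps to 9, carry into subsquare.
Longitude subsquare d = 3; −1 → 2 = c.
The latitude characters are unchanged.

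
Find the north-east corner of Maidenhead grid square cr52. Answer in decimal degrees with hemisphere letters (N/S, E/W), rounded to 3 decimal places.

Field C=2, R=17: +2·20° lon, +17·10° lat → SW at lon -140°, lat 80°.
Square 5, 2: +5·2° lon, +2·1° lat → SW at lon -130°, lat 82°.
Cell spans 2° lon × 1° lat. NE corner is SW corner plus one full cell.
latitude 83.000° N, longitude 128.000° W.

83.000° N, 128.000° W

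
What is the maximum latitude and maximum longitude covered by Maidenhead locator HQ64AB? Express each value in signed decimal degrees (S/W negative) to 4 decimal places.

Field H=7, Q=16: +7·20° lon, +16·10° lat → SW at lon -40°, lat 70°.
Square 6, 4: +6·2° lon, +4·1° lat → SW at lon -28°, lat 74°.
Subsquare a=0, b=1: +0·0.0833333° lon, +1·0.0416667° lat → SW at lon -28°, lat 74.0417°.
Cell spans 0.0833333° lon × 0.0416667° lat. NE corner is SW corner plus one full cell.
latitude 74.0833, longitude -27.9167.

74.0833, -27.9167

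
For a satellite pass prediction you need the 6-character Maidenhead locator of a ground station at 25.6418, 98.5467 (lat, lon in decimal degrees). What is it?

NL95gp

Offset from 180°W / 90°S: lon 278.5467°, lat 115.6418°.
Field: 278.5467/20 → 13 → N, 115.6418/10 → 11 → L; chars NL.
Square: 18.5467/2 → 9, 5.6418/1 → 5; chars 95.
Subsquare: 0.5467/0.0833333 → 6 → g, 0.6418/0.0416667 → 15 → p; chars gp.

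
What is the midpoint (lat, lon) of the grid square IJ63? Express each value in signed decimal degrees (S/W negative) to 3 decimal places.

Field I=8, J=9: +8·20° lon, +9·10° lat → SW at lon -20°, lat 0°.
Square 6, 3: +6·2° lon, +3·1° lat → SW at lon -8°, lat 3°.
Cell spans 2° lon × 1° lat. Centre is SW corner plus half of each.
latitude 3.500, longitude -7.000.

3.500, -7.000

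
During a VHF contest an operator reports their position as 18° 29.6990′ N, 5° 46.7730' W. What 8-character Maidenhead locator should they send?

IK78cl68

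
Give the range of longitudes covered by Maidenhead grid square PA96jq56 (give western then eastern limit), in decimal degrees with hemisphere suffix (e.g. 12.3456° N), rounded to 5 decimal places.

Field P=15, A=0: +15·20° lon, +0·10° lat → SW at lon 120°, lat -90°.
Square 9, 6: +9·2° lon, +6·1° lat → SW at lon 138°, lat -84°.
Subsquare j=9, q=16: +9·0.0833333° lon, +16·0.0416667° lat → SW at lon 138.75°, lat -83.3333°.
Extended square 5, 6: +5·0.00833333° lon, +6·0.00416667° lat → SW at lon 138.792°, lat -83.3083°.
Cell spans 0.00833333° lon × 0.00416667° lat.
west 138.79167° E, east 138.80000° E.

138.79167° E, 138.80000° E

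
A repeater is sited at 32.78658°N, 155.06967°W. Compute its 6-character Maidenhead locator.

BM22ls

Add 180° to longitude and 90° to latitude: 24.9303, 122.7866.
Field (20°×10°, letters A–R): 24.9303/20 → 1 → B, 122.7866/10 → 12 → M; chars BM.
Square (2°×1°, digits 0–9): 4.9303/2 → 2, 2.7866/1 → 2; chars 22.
Subsquare (5′×2.5′, letters a–x): 0.9303/0.0833333 → 11 → l, 0.7866/0.0416667 → 18 → s; chars ls.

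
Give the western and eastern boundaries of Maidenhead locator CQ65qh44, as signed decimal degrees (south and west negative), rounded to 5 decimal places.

-126.63333, -126.62500

Field C=2, Q=16: +2·20° lon, +16·10° lat → SW at lon -140°, lat 70°.
Square 6, 5: +6·2° lon, +5·1° lat → SW at lon -128°, lat 75°.
Subsquare q=16, h=7: +16·0.0833333° lon, +7·0.0416667° lat → SW at lon -126.667°, lat 75.2917°.
Extended square 4, 4: +4·0.00833333° lon, +4·0.00416667° lat → SW at lon -126.633°, lat 75.3083°.
Cell spans 0.00833333° lon × 0.00416667° lat.
west -126.63333, east -126.62500.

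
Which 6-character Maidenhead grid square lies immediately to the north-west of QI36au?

Longitude subsquare a = 0; −1 → -1, wraps to 23 = x, carry into square.
Longitude square 3; −1 → 2.
Latitude subsquare u = 20; +1 → 21 = v.

QI26xv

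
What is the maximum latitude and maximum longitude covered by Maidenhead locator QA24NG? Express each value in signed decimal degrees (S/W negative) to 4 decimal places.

-85.7083, 145.1667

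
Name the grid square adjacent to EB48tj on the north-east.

EB48uk

Longitude subsquare t = 19; +1 → 20 = u.
Latitude subsquare j = 9; +1 → 10 = k.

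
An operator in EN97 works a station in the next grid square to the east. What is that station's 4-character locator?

FN07

Longitude square 9; +1 → 10, wraps to 0, carry into field.
Longitude field E = 4; +1 → 5 = F.
The latitude characters are unchanged.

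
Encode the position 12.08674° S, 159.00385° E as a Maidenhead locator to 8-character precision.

QH97mv09

Add 180° to longitude and 90° to latitude: 339.00385, 77.91326.
Field (20°×10°, letters A–R): lon ⌊339.00385/20⌋ = 16 → Q; lat ⌊77.91326/10⌋ = 7 → H.
Square (2°×1°, digits 0–9): lon ⌊19.00385/2⌋ = 9; lat ⌊7.91326/1⌋ = 7.
Subsquare (5′×2.5′, letters a–x): lon ⌊1.00385/0.0833333⌋ = 12 → m; lat ⌊0.91326/0.0416667⌋ = 21 → v.
Extended square (30″×15″, digits 0–9): lon ⌊0.00385/0.00833333⌋ = 0; lat ⌊0.03826/0.00416667⌋ = 9.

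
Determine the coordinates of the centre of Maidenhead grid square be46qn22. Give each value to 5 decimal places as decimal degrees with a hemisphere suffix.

43.44792° S, 150.64583° W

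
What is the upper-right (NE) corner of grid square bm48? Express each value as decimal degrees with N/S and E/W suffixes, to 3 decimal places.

39.000° N, 150.000° W

Field B=1, M=12: +1·20° lon, +12·10° lat → SW at lon -160°, lat 30°.
Square 4, 8: +4·2° lon, +8·1° lat → SW at lon -152°, lat 38°.
Cell spans 2° lon × 1° lat. NE corner is SW corner plus one full cell.
latitude 39.000° N, longitude 150.000° W.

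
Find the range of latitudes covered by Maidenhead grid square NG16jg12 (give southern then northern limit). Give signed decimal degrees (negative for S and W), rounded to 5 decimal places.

Field N=13, G=6: +13·20° lon, +6·10° lat → SW at lon 80°, lat -30°.
Square 1, 6: +1·2° lon, +6·1° lat → SW at lon 82°, lat -24°.
Subsquare j=9, g=6: +9·0.0833333° lon, +6·0.0416667° lat → SW at lon 82.75°, lat -23.75°.
Extended square 1, 2: +1·0.00833333° lon, +2·0.00416667° lat → SW at lon 82.7583°, lat -23.7417°.
Cell spans 0.00833333° lon × 0.00416667° lat.
south -23.74167, north -23.73750.

-23.74167, -23.73750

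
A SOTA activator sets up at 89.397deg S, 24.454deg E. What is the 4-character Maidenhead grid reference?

KA20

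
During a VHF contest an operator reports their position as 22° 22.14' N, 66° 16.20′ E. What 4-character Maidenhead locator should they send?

Add 180° to longitude and 90° to latitude: 246.27, 112.37.
Field (20°×10°, letters A–R): lon ⌊246.27/20⌋ = 12 → M; lat ⌊112.37/10⌋ = 11 → L.
Square (2°×1°, digits 0–9): lon ⌊6.27/2⌋ = 3; lat ⌊2.37/1⌋ = 2.

ML32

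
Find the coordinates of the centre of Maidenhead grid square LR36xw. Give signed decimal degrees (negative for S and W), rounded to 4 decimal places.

Field L=11, R=17: +11·20° lon, +17·10° lat → SW at lon 40°, lat 80°.
Square 3, 6: +3·2° lon, +6·1° lat → SW at lon 46°, lat 86°.
Subsquare x=23, w=22: +23·0.0833333° lon, +22·0.0416667° lat → SW at lon 47.9167°, lat 86.9167°.
Cell spans 0.0833333° lon × 0.0416667° lat. Centre is SW corner plus half of each.
latitude 86.9375, longitude 47.9583.

86.9375, 47.9583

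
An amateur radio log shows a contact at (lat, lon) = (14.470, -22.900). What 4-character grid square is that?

Add 180° to longitude and 90° to latitude: 157.10, 104.47.
Field: 157.10/20 → 7 → H, 104.47/10 → 10 → K; chars HK.
Square: 17.10/2 → 8, 4.47/1 → 4; chars 84.

HK84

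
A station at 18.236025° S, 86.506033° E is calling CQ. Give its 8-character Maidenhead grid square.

NH31gs03

Shift to the Maidenhead origin (180°W, 90°S): lon 266.50603, lat 71.76398.
Field: 266.50603/20 → 13 → N, 71.76398/10 → 7 → H; chars NH.
Square: 6.50603/2 → 3, 1.76398/1 → 1; chars 31.
Subsquare: 0.50603/0.0833333 → 6 → g, 0.76398/0.0416667 → 18 → s; chars gs.
Extended square: 0.00603/0.00833333 → 0, 0.01398/0.00416667 → 3; chars 03.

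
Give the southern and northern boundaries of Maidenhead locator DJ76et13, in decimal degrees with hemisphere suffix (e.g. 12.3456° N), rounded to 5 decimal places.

Field D=3, J=9: +3·20° lon, +9·10° lat → SW at lon -120°, lat 0°.
Square 7, 6: +7·2° lon, +6·1° lat → SW at lon -106°, lat 6°.
Subsquare e=4, t=19: +4·0.0833333° lon, +19·0.0416667° lat → SW at lon -105.667°, lat 6.79167°.
Extended square 1, 3: +1·0.00833333° lon, +3·0.00416667° lat → SW at lon -105.658°, lat 6.80417°.
Cell spans 0.00833333° lon × 0.00416667° lat.
south 6.80417° N, north 6.80833° N.

6.80417° N, 6.80833° N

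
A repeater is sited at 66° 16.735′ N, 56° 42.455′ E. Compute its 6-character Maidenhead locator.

LP86ig

Shift to the Maidenhead origin (180°W, 90°S): lon 236.7076, lat 156.2789.
Field (20°×10°, letters A–R): lon ⌊236.7076/20⌋ = 11 → L; lat ⌊156.2789/10⌋ = 15 → P.
Square (2°×1°, digits 0–9): lon ⌊16.7076/2⌋ = 8; lat ⌊6.2789/1⌋ = 6.
Subsquare (5′×2.5′, letters a–x): lon ⌊0.7076/0.0833333⌋ = 8 → i; lat ⌊0.2789/0.0416667⌋ = 6 → g.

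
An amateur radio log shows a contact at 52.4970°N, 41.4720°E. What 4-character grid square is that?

LO02

Shift to the Maidenhead origin (180°W, 90°S): lon 221.47, lat 142.50.
Field: 221.47/20 → 11 → L, 142.50/10 → 14 → O; chars LO.
Square: 1.47/2 → 0, 2.50/1 → 2; chars 02.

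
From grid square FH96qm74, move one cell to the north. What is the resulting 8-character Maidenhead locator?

Latitude extended square 4; +1 → 5.
The longitude characters are unchanged.

FH96qm75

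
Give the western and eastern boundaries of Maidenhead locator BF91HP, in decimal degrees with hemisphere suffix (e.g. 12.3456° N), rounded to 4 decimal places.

141.4167° W, 141.3333° W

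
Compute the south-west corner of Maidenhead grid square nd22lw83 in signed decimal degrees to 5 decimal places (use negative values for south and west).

-57.07083, 84.98333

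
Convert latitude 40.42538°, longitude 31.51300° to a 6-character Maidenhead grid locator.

KN50sk

Shift to the Maidenhead origin (180°W, 90°S): lon 211.5130, lat 130.4254.
Field (20°×10°, letters A–R): lon ⌊211.5130/20⌋ = 10 → K; lat ⌊130.4254/10⌋ = 13 → N.
Square (2°×1°, digits 0–9): lon ⌊11.5130/2⌋ = 5; lat ⌊0.4254/1⌋ = 0.
Subsquare (5′×2.5′, letters a–x): lon ⌊1.5130/0.0833333⌋ = 18 → s; lat ⌊0.4254/0.0416667⌋ = 10 → k.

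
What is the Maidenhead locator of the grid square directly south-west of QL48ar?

Longitude subsquare a = 0; −1 → -1, wraps to 23 = x, carry into square.
Longitude square 4; −1 → 3.
Latitude subsquare r = 17; −1 → 16 = q.

QL38xq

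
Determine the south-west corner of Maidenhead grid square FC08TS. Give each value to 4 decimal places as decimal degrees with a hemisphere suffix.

Field F=5, C=2: +5·20° lon, +2·10° lat → SW at lon -80°, lat -70°.
Square 0, 8: +0·2° lon, +8·1° lat → SW at lon -80°, lat -62°.
Subsquare t=19, s=18: +19·0.0833333° lon, +18·0.0416667° lat → SW at lon -78.4167°, lat -61.25°.
latitude 61.2500° S, longitude 78.4167° W.

61.2500° S, 78.4167° W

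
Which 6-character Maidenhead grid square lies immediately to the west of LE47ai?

LE37xi

Longitude subsquare a = 0; −1 → -1, wraps to 23 = x, carry into square.
Longitude square 4; −1 → 3.
The latitude characters are unchanged.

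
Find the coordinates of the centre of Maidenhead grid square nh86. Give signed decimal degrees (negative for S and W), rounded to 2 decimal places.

-13.50, 97.00

Field N=13, H=7: +13·20° lon, +7·10° lat → SW at lon 80°, lat -20°.
Square 8, 6: +8·2° lon, +6·1° lat → SW at lon 96°, lat -14°.
Cell spans 2° lon × 1° lat. Centre is SW corner plus half of each.
latitude -13.50, longitude 97.00.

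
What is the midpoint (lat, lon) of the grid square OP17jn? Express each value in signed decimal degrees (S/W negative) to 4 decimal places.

67.5625, 102.7917

Field O=14, P=15: +14·20° lon, +15·10° lat → SW at lon 100°, lat 60°.
Square 1, 7: +1·2° lon, +7·1° lat → SW at lon 102°, lat 67°.
Subsquare j=9, n=13: +9·0.0833333° lon, +13·0.0416667° lat → SW at lon 102.75°, lat 67.5417°.
Cell spans 0.0833333° lon × 0.0416667° lat. Centre is SW corner plus half of each.
latitude 67.5625, longitude 102.7917.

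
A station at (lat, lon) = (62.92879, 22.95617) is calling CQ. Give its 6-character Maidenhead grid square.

KP12lw

Offset from 180°W / 90°S: lon 202.9562°, lat 152.9288°.
Field: lon ⌊202.9562/20⌋ = 10 → K; lat ⌊152.9288/10⌋ = 15 → P.
Square: lon ⌊2.9562/2⌋ = 1; lat ⌊2.9288/1⌋ = 2.
Subsquare: lon ⌊0.9562/0.0833333⌋ = 11 → l; lat ⌊0.9288/0.0416667⌋ = 22 → w.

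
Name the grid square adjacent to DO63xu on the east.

Longitude subsquare x = 23; +1 → 24, wraps to 0 = a, carry into square.
Longitude square 6; +1 → 7.
The latitude characters are unchanged.

DO73au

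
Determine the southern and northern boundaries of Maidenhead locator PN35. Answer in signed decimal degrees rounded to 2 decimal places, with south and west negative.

45.00, 46.00

Field P=15, N=13: +15·20° lon, +13·10° lat → SW at lon 120°, lat 40°.
Square 3, 5: +3·2° lon, +5·1° lat → SW at lon 126°, lat 45°.
Cell spans 2° lon × 1° lat.
south 45.00, north 46.00.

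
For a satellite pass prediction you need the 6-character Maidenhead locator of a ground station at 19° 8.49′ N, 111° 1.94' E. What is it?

Shift to the Maidenhead origin (180°W, 90°S): lon 291.0323, lat 109.1415.
Field (20°×10°, letters A–R): 291.0323/20 → 14 → O, 109.1415/10 → 10 → K; chars OK.
Square (2°×1°, digits 0–9): 11.0323/2 → 5, 9.1415/1 → 9; chars 59.
Subsquare (5′×2.5′, letters a–x): 1.0323/0.0833333 → 12 → m, 0.1415/0.0416667 → 3 → d; chars md.

OK59md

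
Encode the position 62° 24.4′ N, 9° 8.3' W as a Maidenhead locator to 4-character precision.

Shift to the Maidenhead origin (180°W, 90°S): lon 170.86, lat 152.41.
Field: 170.86/20 → 8 → I, 152.41/10 → 15 → P; chars IP.
Square: 10.86/2 → 5, 2.41/1 → 2; chars 52.

IP52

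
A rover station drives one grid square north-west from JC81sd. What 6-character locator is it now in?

JC81re

Longitude subsquare s = 18; −1 → 17 = r.
Latitude subsquare d = 3; +1 → 4 = e.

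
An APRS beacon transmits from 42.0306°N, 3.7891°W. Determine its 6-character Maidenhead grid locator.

IN82ca

Offset from 180°W / 90°S: lon 176.2109°, lat 132.0306°.
Field: lon ⌊176.2109/20⌋ = 8 → I; lat ⌊132.0306/10⌋ = 13 → N.
Square: lon ⌊16.2109/2⌋ = 8; lat ⌊2.0306/1⌋ = 2.
Subsquare: lon ⌊0.2109/0.0833333⌋ = 2 → c; lat ⌊0.0306/0.0416667⌋ = 0 → a.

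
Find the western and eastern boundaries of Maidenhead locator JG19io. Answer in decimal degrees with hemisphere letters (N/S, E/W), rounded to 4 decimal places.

Field J=9, G=6: +9·20° lon, +6·10° lat → SW at lon 0°, lat -30°.
Square 1, 9: +1·2° lon, +9·1° lat → SW at lon 2°, lat -21°.
Subsquare i=8, o=14: +8·0.0833333° lon, +14·0.0416667° lat → SW at lon 2.66667°, lat -20.4167°.
Cell spans 0.0833333° lon × 0.0416667° lat.
west 2.6667° E, east 2.7500° E.

2.6667° E, 2.7500° E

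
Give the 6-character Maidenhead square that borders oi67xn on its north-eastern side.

OI77ao

Longitude subsquare x = 23; +1 → 24, wraps to 0 = a, carry into square.
Longitude square 6; +1 → 7.
Latitude subsquare n = 13; +1 → 14 = o.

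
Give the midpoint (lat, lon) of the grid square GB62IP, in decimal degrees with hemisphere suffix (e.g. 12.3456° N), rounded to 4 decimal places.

Field G=6, B=1: +6·20° lon, +1·10° lat → SW at lon -60°, lat -80°.
Square 6, 2: +6·2° lon, +2·1° lat → SW at lon -48°, lat -78°.
Subsquare i=8, p=15: +8·0.0833333° lon, +15·0.0416667° lat → SW at lon -47.3333°, lat -77.375°.
Cell spans 0.0833333° lon × 0.0416667° lat. Centre is SW corner plus half of each.
latitude 77.3542° S, longitude 47.2917° W.

77.3542° S, 47.2917° W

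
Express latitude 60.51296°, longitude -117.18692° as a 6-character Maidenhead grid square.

DP10jm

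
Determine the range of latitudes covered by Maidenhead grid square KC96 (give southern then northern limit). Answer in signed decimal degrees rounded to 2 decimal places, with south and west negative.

-64.00, -63.00

Field K=10, C=2: +10·20° lon, +2·10° lat → SW at lon 20°, lat -70°.
Square 9, 6: +9·2° lon, +6·1° lat → SW at lon 38°, lat -64°.
Cell spans 2° lon × 1° lat.
south -64.00, north -63.00.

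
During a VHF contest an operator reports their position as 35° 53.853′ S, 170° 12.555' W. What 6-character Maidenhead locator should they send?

Offset from 180°W / 90°S: lon 9.7908°, lat 54.1024°.
Field: 9.7908/20 → 0 → A, 54.1024/10 → 5 → F; chars AF.
Square: 9.7908/2 → 4, 4.1024/1 → 4; chars 44.
Subsquare: 1.7908/0.0833333 → 21 → v, 0.1024/0.0416667 → 2 → c; chars vc.

AF44vc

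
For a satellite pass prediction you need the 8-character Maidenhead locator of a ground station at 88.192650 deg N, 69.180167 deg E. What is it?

MR48oe16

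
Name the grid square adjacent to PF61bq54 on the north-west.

Longitude extended square 5; −1 → 4.
Latitude extended square 4; +1 → 5.

PF61bq45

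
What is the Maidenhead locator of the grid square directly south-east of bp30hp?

Longitude subsquare h = 7; +1 → 8 = i.
Latitude subsquare p = 15; −1 → 14 = o.

BP30io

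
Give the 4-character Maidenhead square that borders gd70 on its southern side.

Latitude square 0; −1 → -1, wraps to 9, carry into field.
Latitude field D = 3; −1 → 2 = C.
The longitude characters are unchanged.

GC79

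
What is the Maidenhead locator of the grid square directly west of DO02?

Longitude square 0; −1 → -1, wraps to 9, carry into field.
Longitude field D = 3; −1 → 2 = C.
The latitude characters are unchanged.

CO92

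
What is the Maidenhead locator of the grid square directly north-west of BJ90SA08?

BJ90ra99

Longitude extended square 0; −1 → -1, wraps to 9, carry into subsquare.
Longitude subsquare s = 18; −1 → 17 = r.
Latitude extended square 8; +1 → 9.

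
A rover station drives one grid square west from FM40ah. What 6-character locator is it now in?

Longitude subsquare a = 0; −1 → -1, wraps to 23 = x, carry into square.
Longitude square 4; −1 → 3.
The latitude characters are unchanged.

FM30xh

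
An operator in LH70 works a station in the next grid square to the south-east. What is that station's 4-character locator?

LG89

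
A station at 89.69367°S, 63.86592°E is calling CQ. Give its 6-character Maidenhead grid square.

Shift to the Maidenhead origin (180°W, 90°S): lon 243.8659, lat 0.3063.
Field (20°×10°, letters A–R): 243.8659/20 → 12 → M, 0.3063/10 → 0 → A; chars MA.
Square (2°×1°, digits 0–9): 3.8659/2 → 1, 0.3063/1 → 0; chars 10.
Subsquare (5′×2.5′, letters a–x): 1.8659/0.0833333 → 22 → w, 0.3063/0.0416667 → 7 → h; chars wh.

MA10wh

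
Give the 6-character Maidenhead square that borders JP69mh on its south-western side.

Longitude subsquare m = 12; −1 → 11 = l.
Latitude subsquare h = 7; −1 → 6 = g.

JP69lg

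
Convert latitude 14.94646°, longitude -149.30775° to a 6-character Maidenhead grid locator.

BK54iw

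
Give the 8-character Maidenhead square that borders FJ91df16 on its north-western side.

Longitude extended square 1; −1 → 0.
Latitude extended square 6; +1 → 7.

FJ91df07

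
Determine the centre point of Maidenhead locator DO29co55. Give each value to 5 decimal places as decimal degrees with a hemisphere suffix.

59.60625° N, 115.78750° W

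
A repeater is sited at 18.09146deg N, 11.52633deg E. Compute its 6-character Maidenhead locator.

Add 180° to longitude and 90° to latitude: 191.5263, 108.0915.
Field: lon ⌊191.5263/20⌋ = 9 → J; lat ⌊108.0915/10⌋ = 10 → K.
Square: lon ⌊11.5263/2⌋ = 5; lat ⌊8.0915/1⌋ = 8.
Subsquare: lon ⌊1.5263/0.0833333⌋ = 18 → s; lat ⌊0.0915/0.0416667⌋ = 2 → c.

JK58sc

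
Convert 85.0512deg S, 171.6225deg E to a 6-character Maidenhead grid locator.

RA54tw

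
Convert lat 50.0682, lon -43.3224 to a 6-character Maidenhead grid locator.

GO80ib

Offset from 180°W / 90°S: lon 136.6776°, lat 140.0682°.
Field (20°×10°, letters A–R): 136.6776/20 → 6 → G, 140.0682/10 → 14 → O; chars GO.
Square (2°×1°, digits 0–9): 16.6776/2 → 8, 0.0682/1 → 0; chars 80.
Subsquare (5′×2.5′, letters a–x): 0.6776/0.0833333 → 8 → i, 0.0682/0.0416667 → 1 → b; chars ib.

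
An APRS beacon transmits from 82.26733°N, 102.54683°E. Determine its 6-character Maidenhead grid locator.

OR12gg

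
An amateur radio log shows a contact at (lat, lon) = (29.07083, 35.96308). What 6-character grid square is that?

KL79xb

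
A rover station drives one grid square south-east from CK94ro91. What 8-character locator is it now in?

CK94so00

Longitude extended square 9; +1 → 10, wraps to 0, carry into subsquare.
Longitude subsquare r = 17; +1 → 18 = s.
Latitude extended square 1; −1 → 0.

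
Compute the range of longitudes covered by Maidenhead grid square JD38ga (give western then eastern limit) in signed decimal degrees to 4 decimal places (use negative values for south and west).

Field J=9, D=3: +9·20° lon, +3·10° lat → SW at lon 0°, lat -60°.
Square 3, 8: +3·2° lon, +8·1° lat → SW at lon 6°, lat -52°.
Subsquare g=6, a=0: +6·0.0833333° lon, +0·0.0416667° lat → SW at lon 6.5°, lat -52°.
Cell spans 0.0833333° lon × 0.0416667° lat.
west 6.5000, east 6.5833.

6.5000, 6.5833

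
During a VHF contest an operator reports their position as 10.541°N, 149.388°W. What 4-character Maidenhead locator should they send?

Offset from 180°W / 90°S: lon 30.61°, lat 100.54°.
Field: lon ⌊30.61/20⌋ = 1 → B; lat ⌊100.54/10⌋ = 10 → K.
Square: lon ⌊10.61/2⌋ = 5; lat ⌊0.54/1⌋ = 0.

BK50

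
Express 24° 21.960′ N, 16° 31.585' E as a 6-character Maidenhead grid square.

Shift to the Maidenhead origin (180°W, 90°S): lon 196.5264, lat 114.3660.
Field (20°×10°, letters A–R): lon ⌊196.5264/20⌋ = 9 → J; lat ⌊114.3660/10⌋ = 11 → L.
Square (2°×1°, digits 0–9): lon ⌊16.5264/2⌋ = 8; lat ⌊4.3660/1⌋ = 4.
Subsquare (5′×2.5′, letters a–x): lon ⌊0.5264/0.0833333⌋ = 6 → g; lat ⌊0.3660/0.0416667⌋ = 8 → i.

JL84gi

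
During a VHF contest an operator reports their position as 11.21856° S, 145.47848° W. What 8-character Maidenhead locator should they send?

Shift to the Maidenhead origin (180°W, 90°S): lon 34.52152, lat 78.78144.
Field: 34.52152/20 → 1 → B, 78.78144/10 → 7 → H; chars BH.
Square: 14.52152/2 → 7, 8.78144/1 → 8; chars 78.
Subsquare: 0.52152/0.0833333 → 6 → g, 0.78144/0.0416667 → 18 → s; chars gs.
Extended square: 0.02152/0.00833333 → 2, 0.03144/0.00416667 → 7; chars 27.

BH78gs27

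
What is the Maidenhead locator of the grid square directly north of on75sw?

ON75sx

Latitude subsquare w = 22; +1 → 23 = x.
The longitude characters are unchanged.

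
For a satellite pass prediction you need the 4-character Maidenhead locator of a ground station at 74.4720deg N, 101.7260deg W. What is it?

DQ94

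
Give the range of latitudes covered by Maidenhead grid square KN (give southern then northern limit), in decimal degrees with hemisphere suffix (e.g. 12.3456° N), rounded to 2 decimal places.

Field K=10, N=13: +10·20° lon, +13·10° lat → SW at lon 20°, lat 40°.
Cell spans 20° lon × 10° lat.
south 40.00° N, north 50.00° N.

40.00° N, 50.00° N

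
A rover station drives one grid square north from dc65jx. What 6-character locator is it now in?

DC66ja

Latitude subsquare x = 23; +1 → 24, wraps to 0 = a, carry into square.
Latitude square 5; +1 → 6.
The longitude characters are unchanged.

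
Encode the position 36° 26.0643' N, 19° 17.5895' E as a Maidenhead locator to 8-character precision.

Add 180° to longitude and 90° to latitude: 199.29316, 126.43440.
Field: 199.29316/20 → 9 → J, 126.43440/10 → 12 → M; chars JM.
Square: 19.29316/2 → 9, 6.43440/1 → 6; chars 96.
Subsquare: 1.29316/0.0833333 → 15 → p, 0.43440/0.0416667 → 10 → k; chars pk.
Extended square: 0.04316/0.00833333 → 5, 0.01774/0.00416667 → 4; chars 54.

JM96pk54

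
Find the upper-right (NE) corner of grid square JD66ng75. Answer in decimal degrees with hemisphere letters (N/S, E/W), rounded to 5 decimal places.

53.72500° S, 13.15000° E

Field J=9, D=3: +9·20° lon, +3·10° lat → SW at lon 0°, lat -60°.
Square 6, 6: +6·2° lon, +6·1° lat → SW at lon 12°, lat -54°.
Subsquare n=13, g=6: +13·0.0833333° lon, +6·0.0416667° lat → SW at lon 13.0833°, lat -53.75°.
Extended square 7, 5: +7·0.00833333° lon, +5·0.00416667° lat → SW at lon 13.1417°, lat -53.7292°.
Cell spans 0.00833333° lon × 0.00416667° lat. NE corner is SW corner plus one full cell.
latitude 53.72500° S, longitude 13.15000° E.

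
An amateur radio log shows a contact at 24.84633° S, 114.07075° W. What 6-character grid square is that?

Offset from 180°W / 90°S: lon 65.9292°, lat 65.1537°.
Field: lon ⌊65.9292/20⌋ = 3 → D; lat ⌊65.1537/10⌋ = 6 → G.
Square: lon ⌊5.9292/2⌋ = 2; lat ⌊5.1537/1⌋ = 5.
Subsquare: lon ⌊1.9292/0.0833333⌋ = 23 → x; lat ⌊0.1537/0.0416667⌋ = 3 → d.

DG25xd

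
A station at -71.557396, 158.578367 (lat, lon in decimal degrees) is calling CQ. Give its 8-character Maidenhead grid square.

Shift to the Maidenhead origin (180°W, 90°S): lon 338.57837, lat 18.44260.
Field (20°×10°, letters A–R): lon ⌊338.57837/20⌋ = 16 → Q; lat ⌊18.44260/10⌋ = 1 → B.
Square (2°×1°, digits 0–9): lon ⌊18.57837/2⌋ = 9; lat ⌊8.44260/1⌋ = 8.
Subsquare (5′×2.5′, letters a–x): lon ⌊0.57837/0.0833333⌋ = 6 → g; lat ⌊0.44260/0.0416667⌋ = 10 → k.
Extended square (30″×15″, digits 0–9): lon ⌊0.07837/0.00833333⌋ = 9; lat ⌊0.02594/0.00416667⌋ = 6.

QB98gk96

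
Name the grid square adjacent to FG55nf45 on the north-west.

FG55nf36

Longitude extended square 4; −1 → 3.
Latitude extended square 5; +1 → 6.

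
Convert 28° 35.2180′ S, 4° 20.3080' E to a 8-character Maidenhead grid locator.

Offset from 180°W / 90°S: lon 184.33847°, lat 61.41303°.
Field: lon ⌊184.33847/20⌋ = 9 → J; lat ⌊61.41303/10⌋ = 6 → G.
Square: lon ⌊4.33847/2⌋ = 2; lat ⌊1.41303/1⌋ = 1.
Subsquare: lon ⌊0.33847/0.0833333⌋ = 4 → e; lat ⌊0.41303/0.0416667⌋ = 9 → j.
Extended square: lon ⌊0.00513/0.00833333⌋ = 0; lat ⌊0.03803/0.00416667⌋ = 9.

JG21ej09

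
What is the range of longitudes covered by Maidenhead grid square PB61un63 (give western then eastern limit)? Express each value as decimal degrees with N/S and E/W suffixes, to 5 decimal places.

133.71667° E, 133.72500° E

Field P=15, B=1: +15·20° lon, +1·10° lat → SW at lon 120°, lat -80°.
Square 6, 1: +6·2° lon, +1·1° lat → SW at lon 132°, lat -79°.
Subsquare u=20, n=13: +20·0.0833333° lon, +13·0.0416667° lat → SW at lon 133.667°, lat -78.4583°.
Extended square 6, 3: +6·0.00833333° lon, +3·0.00416667° lat → SW at lon 133.717°, lat -78.4458°.
Cell spans 0.00833333° lon × 0.00416667° lat.
west 133.71667° E, east 133.72500° E.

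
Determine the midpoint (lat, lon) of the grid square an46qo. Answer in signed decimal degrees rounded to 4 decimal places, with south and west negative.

46.6042, -170.6250

Field A=0, N=13: +0·20° lon, +13·10° lat → SW at lon -180°, lat 40°.
Square 4, 6: +4·2° lon, +6·1° lat → SW at lon -172°, lat 46°.
Subsquare q=16, o=14: +16·0.0833333° lon, +14·0.0416667° lat → SW at lon -170.667°, lat 46.5833°.
Cell spans 0.0833333° lon × 0.0416667° lat. Centre is SW corner plus half of each.
latitude 46.6042, longitude -170.6250.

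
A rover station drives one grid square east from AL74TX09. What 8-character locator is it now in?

Longitude extended square 0; +1 → 1.
The latitude characters are unchanged.

AL74tx19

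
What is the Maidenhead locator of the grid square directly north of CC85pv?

CC85pw

Latitude subsquare v = 21; +1 → 22 = w.
The longitude characters are unchanged.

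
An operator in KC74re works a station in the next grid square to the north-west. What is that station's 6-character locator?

KC74qf

Longitude subsquare r = 17; −1 → 16 = q.
Latitude subsquare e = 4; +1 → 5 = f.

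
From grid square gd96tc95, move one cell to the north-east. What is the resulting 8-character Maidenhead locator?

GD96uc06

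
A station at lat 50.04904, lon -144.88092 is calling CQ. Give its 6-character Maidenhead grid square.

BO70nb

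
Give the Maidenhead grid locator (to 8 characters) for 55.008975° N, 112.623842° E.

Offset from 180°W / 90°S: lon 292.62384°, lat 145.00897°.
Field: 292.62384/20 → 14 → O, 145.00897/10 → 14 → O; chars OO.
Square: 12.62384/2 → 6, 5.00897/1 → 5; chars 65.
Subsquare: 0.62384/0.0833333 → 7 → h, 0.00897/0.0416667 → 0 → a; chars ha.
Extended square: 0.04051/0.00833333 → 4, 0.00897/0.00416667 → 2; chars 42.

OO65ha42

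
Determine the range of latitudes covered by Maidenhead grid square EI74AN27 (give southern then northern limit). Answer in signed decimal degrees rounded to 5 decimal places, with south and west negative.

-5.42917, -5.42500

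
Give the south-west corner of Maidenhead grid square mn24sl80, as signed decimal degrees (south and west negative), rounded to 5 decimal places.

Field M=12, N=13: +12·20° lon, +13·10° lat → SW at lon 60°, lat 40°.
Square 2, 4: +2·2° lon, +4·1° lat → SW at lon 64°, lat 44°.
Subsquare s=18, l=11: +18·0.0833333° lon, +11·0.0416667° lat → SW at lon 65.5°, lat 44.4583°.
Extended square 8, 0: +8·0.00833333° lon, +0·0.00416667° lat → SW at lon 65.5667°, lat 44.4583°.
latitude 44.45833, longitude 65.56667.

44.45833, 65.56667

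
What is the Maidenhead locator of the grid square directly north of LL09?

LM00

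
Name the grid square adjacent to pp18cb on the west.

Longitude subsquare c = 2; −1 → 1 = b.
The latitude characters are unchanged.

PP18bb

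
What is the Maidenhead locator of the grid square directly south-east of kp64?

KP73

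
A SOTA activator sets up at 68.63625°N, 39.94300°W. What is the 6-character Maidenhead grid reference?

HP08ap

Add 180° to longitude and 90° to latitude: 140.0570, 158.6363.
Field: 140.0570/20 → 7 → H, 158.6363/10 → 15 → P; chars HP.
Square: 0.0570/2 → 0, 8.6363/1 → 8; chars 08.
Subsquare: 0.0570/0.0833333 → 0 → a, 0.6363/0.0416667 → 15 → p; chars ap.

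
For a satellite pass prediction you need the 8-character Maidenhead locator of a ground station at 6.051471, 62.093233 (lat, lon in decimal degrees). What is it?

MJ16bb12

Add 180° to longitude and 90° to latitude: 242.09323, 96.05147.
Field: lon ⌊242.09323/20⌋ = 12 → M; lat ⌊96.05147/10⌋ = 9 → J.
Square: lon ⌊2.09323/2⌋ = 1; lat ⌊6.05147/1⌋ = 6.
Subsquare: lon ⌊0.09323/0.0833333⌋ = 1 → b; lat ⌊0.05147/0.0416667⌋ = 1 → b.
Extended square: lon ⌊0.00990/0.00833333⌋ = 1; lat ⌊0.00980/0.00416667⌋ = 2.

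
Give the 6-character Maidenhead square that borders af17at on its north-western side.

AF07xu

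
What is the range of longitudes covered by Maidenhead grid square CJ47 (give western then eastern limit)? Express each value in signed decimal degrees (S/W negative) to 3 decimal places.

-132.000, -130.000

Field C=2, J=9: +2·20° lon, +9·10° lat → SW at lon -140°, lat 0°.
Square 4, 7: +4·2° lon, +7·1° lat → SW at lon -132°, lat 7°.
Cell spans 2° lon × 1° lat.
west -132.000, east -130.000.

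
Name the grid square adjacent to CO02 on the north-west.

BO93

Longitude square 0; −1 → -1, wraps to 9, carry into field.
Longitude field C = 2; −1 → 1 = B.
Latitude square 2; +1 → 3.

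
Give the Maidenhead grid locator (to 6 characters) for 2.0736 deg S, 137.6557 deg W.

Offset from 180°W / 90°S: lon 42.3443°, lat 87.9264°.
Field: lon ⌊42.3443/20⌋ = 2 → C; lat ⌊87.9264/10⌋ = 8 → I.
Square: lon ⌊2.3443/2⌋ = 1; lat ⌊7.9264/1⌋ = 7.
Subsquare: lon ⌊0.3443/0.0833333⌋ = 4 → e; lat ⌊0.9264/0.0416667⌋ = 22 → w.

CI17ew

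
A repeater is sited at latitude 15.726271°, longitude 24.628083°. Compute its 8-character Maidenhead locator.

Offset from 180°W / 90°S: lon 204.62808°, lat 105.72627°.
Field: 204.62808/20 → 10 → K, 105.72627/10 → 10 → K; chars KK.
Square: 4.62808/2 → 2, 5.72627/1 → 5; chars 25.
Subsquare: 0.62808/0.0833333 → 7 → h, 0.72627/0.0416667 → 17 → r; chars hr.
Extended square: 0.04475/0.00833333 → 5, 0.01794/0.00416667 → 4; chars 54.

KK25hr54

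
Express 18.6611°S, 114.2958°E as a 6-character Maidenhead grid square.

OH71di

Offset from 180°W / 90°S: lon 294.2958°, lat 71.3389°.
Field: 294.2958/20 → 14 → O, 71.3389/10 → 7 → H; chars OH.
Square: 14.2958/2 → 7, 1.3389/1 → 1; chars 71.
Subsquare: 0.2958/0.0833333 → 3 → d, 0.3389/0.0416667 → 8 → i; chars di.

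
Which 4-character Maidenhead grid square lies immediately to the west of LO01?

KO91

Longitude square 0; −1 → -1, wraps to 9, carry into field.
Longitude field L = 11; −1 → 10 = K.
The latitude characters are unchanged.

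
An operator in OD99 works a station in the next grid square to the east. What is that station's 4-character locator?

PD09

Longitude square 9; +1 → 10, wraps to 0, carry into field.
Longitude field O = 14; +1 → 15 = P.
The latitude characters are unchanged.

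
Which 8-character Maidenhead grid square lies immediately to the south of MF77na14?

MF77na13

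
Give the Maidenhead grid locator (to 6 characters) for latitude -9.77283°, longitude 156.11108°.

Add 180° to longitude and 90° to latitude: 336.1111, 80.2272.
Field: 336.1111/20 → 16 → Q, 80.2272/10 → 8 → I; chars QI.
Square: 16.1111/2 → 8, 0.2272/1 → 0; chars 80.
Subsquare: 0.1111/0.0833333 → 1 → b, 0.2272/0.0416667 → 5 → f; chars bf.

QI80bf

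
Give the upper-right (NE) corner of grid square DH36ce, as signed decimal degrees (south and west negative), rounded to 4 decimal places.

-13.7917, -113.7500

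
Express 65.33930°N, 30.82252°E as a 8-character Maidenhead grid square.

KP55ji81

Add 180° to longitude and 90° to latitude: 210.82252, 155.33930.
Field: lon ⌊210.82252/20⌋ = 10 → K; lat ⌊155.33930/10⌋ = 15 → P.
Square: lon ⌊10.82252/2⌋ = 5; lat ⌊5.33930/1⌋ = 5.
Subsquare: lon ⌊0.82252/0.0833333⌋ = 9 → j; lat ⌊0.33930/0.0416667⌋ = 8 → i.
Extended square: lon ⌊0.07252/0.00833333⌋ = 8; lat ⌊0.00597/0.00416667⌋ = 1.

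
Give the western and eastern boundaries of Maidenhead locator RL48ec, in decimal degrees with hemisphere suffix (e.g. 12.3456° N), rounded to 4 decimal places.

Field R=17, L=11: +17·20° lon, +11·10° lat → SW at lon 160°, lat 20°.
Square 4, 8: +4·2° lon, +8·1° lat → SW at lon 168°, lat 28°.
Subsquare e=4, c=2: +4·0.0833333° lon, +2·0.0416667° lat → SW at lon 168.333°, lat 28.0833°.
Cell spans 0.0833333° lon × 0.0416667° lat.
west 168.3333° E, east 168.4167° E.

168.3333° E, 168.4167° E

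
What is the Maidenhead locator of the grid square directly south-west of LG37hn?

LG37gm

Longitude subsquare h = 7; −1 → 6 = g.
Latitude subsquare n = 13; −1 → 12 = m.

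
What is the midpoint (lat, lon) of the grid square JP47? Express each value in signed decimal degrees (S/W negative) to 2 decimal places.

67.50, 9.00

Field J=9, P=15: +9·20° lon, +15·10° lat → SW at lon 0°, lat 60°.
Square 4, 7: +4·2° lon, +7·1° lat → SW at lon 8°, lat 67°.
Cell spans 2° lon × 1° lat. Centre is SW corner plus half of each.
latitude 67.50, longitude 9.00.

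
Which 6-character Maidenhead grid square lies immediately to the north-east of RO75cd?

RO75de

Longitude subsquare c = 2; +1 → 3 = d.
Latitude subsquare d = 3; +1 → 4 = e.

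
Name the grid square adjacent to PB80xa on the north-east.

Longitude subsquare x = 23; +1 → 24, wraps to 0 = a, carry into square.
Longitude square 8; +1 → 9.
Latitude subsquare a = 0; +1 → 1 = b.

PB90ab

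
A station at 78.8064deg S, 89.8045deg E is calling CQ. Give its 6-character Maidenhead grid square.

Offset from 180°W / 90°S: lon 269.8045°, lat 11.1936°.
Field: 269.8045/20 → 13 → N, 11.1936/10 → 1 → B; chars NB.
Square: 9.8045/2 → 4, 1.1936/1 → 1; chars 41.
Subsquare: 1.8045/0.0833333 → 21 → v, 0.1936/0.0416667 → 4 → e; chars ve.

NB41ve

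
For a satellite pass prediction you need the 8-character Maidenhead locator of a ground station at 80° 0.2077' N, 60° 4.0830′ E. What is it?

Offset from 180°W / 90°S: lon 240.06805°, lat 170.00346°.
Field: lon ⌊240.06805/20⌋ = 12 → M; lat ⌊170.00346/10⌋ = 17 → R.
Square: lon ⌊0.06805/2⌋ = 0; lat ⌊0.00346/1⌋ = 0.
Subsquare: lon ⌊0.06805/0.0833333⌋ = 0 → a; lat ⌊0.00346/0.0416667⌋ = 0 → a.
Extended square: lon ⌊0.06805/0.00833333⌋ = 8; lat ⌊0.00346/0.00416667⌋ = 0.

MR00aa80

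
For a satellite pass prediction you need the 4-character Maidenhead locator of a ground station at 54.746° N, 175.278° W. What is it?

AO24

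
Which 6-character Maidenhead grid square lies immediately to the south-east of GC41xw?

GC51av

Longitude subsquare x = 23; +1 → 24, wraps to 0 = a, carry into square.
Longitude square 4; +1 → 5.
Latitude subsquare w = 22; −1 → 21 = v.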